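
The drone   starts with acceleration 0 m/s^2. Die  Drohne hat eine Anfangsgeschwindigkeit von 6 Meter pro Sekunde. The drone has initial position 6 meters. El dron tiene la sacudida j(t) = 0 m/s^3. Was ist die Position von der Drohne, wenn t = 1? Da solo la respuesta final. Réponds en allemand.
Die Antwort ist 12.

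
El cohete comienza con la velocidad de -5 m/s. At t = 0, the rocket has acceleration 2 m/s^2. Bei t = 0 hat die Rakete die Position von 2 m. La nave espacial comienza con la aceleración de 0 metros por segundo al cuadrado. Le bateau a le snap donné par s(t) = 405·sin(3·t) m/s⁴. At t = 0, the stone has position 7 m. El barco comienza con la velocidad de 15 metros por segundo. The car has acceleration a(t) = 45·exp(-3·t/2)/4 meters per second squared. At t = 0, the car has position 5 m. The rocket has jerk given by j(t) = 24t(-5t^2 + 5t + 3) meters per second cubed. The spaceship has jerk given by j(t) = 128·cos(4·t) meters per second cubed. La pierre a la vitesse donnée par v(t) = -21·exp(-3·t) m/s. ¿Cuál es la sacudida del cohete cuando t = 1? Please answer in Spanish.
Tenemos la sacudida j(t) = 24·t·(-5·t^2 + 5·t + 3). Sustituyendo t = 1: j(1) = 72.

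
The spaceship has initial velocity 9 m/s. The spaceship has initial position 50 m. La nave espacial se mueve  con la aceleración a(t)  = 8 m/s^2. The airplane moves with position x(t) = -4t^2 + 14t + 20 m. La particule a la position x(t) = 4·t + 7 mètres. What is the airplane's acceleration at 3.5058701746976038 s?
We must differentiate our position equation x(t) = -4·t^2 + 14·t + 20 2 times. Taking d/dt of x(t), we find v(t) = 14 - 8·t. The derivative of velocity gives acceleration: a(t) = -8. From the given acceleration equation a(t) = -8, we substitute t = 3.5058701746976038 to get a = -8.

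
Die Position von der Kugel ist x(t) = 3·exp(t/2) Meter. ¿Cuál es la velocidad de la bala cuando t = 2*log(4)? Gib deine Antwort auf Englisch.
We must differentiate our position equation x(t) = 3·exp(t/2) 1 time. Differentiating position, we get velocity: v(t) = 3·exp(t/2)/2. We have velocity v(t) = 3·exp(t/2)/2. Substituting t = 2*log(4): v(2*log(4)) = 6.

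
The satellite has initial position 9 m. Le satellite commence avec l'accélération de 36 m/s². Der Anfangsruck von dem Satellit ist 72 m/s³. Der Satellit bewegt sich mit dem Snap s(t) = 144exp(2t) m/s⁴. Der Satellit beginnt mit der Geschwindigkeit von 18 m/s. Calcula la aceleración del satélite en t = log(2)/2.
Partiendo del snap s(t) = 144·exp(2·t), tomamos 2 integrales. La antiderivada del snap es la sacudida. Usando j(0) = 72, obtenemos j(t) = 72·exp(2·t). La antiderivada de la sacudida, con a(0) = 36, da la aceleración: a(t) = 36·exp(2·t). Tenemos la aceleración a(t) = 36·exp(2·t). Sustituyendo t = log(2)/2: a(log(2)/2) = 72.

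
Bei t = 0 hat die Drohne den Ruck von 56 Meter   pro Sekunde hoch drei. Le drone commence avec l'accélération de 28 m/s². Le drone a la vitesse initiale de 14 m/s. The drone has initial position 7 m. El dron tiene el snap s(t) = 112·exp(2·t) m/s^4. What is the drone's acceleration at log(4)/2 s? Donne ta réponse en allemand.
Um dies zu lösen, müssen wir 2 Integrale unserer Gleichung für den Snap s(t) = 112·exp(2·t) finden. Durch Integration von dem Snap und Verwendung der Anfangsbedingung j(0) = 56, erhalten wir j(t) = 56·exp(2·t). Das Integral von dem Ruck, mit a(0) = 28, ergibt die Beschleunigung: a(t) = 28·exp(2·t). Mit a(t) = 28·exp(2·t) und Einsetzen von t = log(4)/2, finden wir a = 112.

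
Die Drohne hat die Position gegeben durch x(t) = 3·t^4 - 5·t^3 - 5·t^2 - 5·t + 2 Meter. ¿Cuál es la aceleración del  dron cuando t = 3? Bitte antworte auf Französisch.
En partant de la position x(t) = 3·t^4 - 5·t^3 - 5·t^2 - 5·t + 2, nous prenons 2 dérivées. En prenant d/dt de x(t), nous trouvons v(t) = 12·t^3 - 15·t^2 - 10·t - 5. En prenant d/dt de v(t), nous trouvons a(t) = 36·t^2 - 30·t - 10. Nous avons l'accélération a(t) = 36·t^2 - 30·t - 10. En substituant t = 3: a(3) = 224.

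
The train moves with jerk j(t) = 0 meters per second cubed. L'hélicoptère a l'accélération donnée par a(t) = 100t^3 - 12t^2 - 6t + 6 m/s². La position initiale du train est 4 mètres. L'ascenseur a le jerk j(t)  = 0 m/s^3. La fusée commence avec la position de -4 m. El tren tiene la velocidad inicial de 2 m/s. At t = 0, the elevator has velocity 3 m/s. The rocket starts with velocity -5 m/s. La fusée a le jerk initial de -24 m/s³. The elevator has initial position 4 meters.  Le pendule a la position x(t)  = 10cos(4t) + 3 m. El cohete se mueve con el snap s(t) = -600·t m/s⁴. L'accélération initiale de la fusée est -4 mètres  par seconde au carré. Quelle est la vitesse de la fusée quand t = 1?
Nous devons trouver la primitive de notre équation du snap s(t) = -600·t 3 fois. En prenant ∫s(t)dt et en appliquant j(0) = -24, nous trouvons j(t) = -300·t^2 - 24. L'intégrale du jerk est l'accélération. En utilisant a(0) = -4, nous obtenons a(t) = -100·t^3 - 24·t - 4. En intégrant l'accélération et en utilisant la condition initiale v(0) = -5, nous obtenons v(t) = -25·t^4 - 12·t^2 - 4·t - 5. De l'équation de la vitesse v(t) = -25·t^4 - 12·t^2 - 4·t - 5, nous substituons t = 1 pour obtenir v = -46.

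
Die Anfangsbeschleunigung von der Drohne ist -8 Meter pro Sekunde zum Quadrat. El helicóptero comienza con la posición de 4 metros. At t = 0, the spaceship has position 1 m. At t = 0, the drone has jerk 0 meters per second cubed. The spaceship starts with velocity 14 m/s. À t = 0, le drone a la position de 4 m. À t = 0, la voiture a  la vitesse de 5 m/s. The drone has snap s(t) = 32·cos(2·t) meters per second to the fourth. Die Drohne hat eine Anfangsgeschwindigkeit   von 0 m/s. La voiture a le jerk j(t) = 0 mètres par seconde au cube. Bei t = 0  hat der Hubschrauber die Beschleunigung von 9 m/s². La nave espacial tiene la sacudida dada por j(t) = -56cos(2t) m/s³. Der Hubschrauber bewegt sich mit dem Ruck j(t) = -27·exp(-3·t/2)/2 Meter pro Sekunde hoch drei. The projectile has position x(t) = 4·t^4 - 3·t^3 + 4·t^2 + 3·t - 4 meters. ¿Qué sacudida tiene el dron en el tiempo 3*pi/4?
Partiendo del snap s(t) = 32·cos(2·t), tomamos 1 antiderivada. La antiderivada del snap, con j(0) = 0, da la sacudida: j(t) = 16·sin(2·t). De la ecuación de la sacudida j(t) = 16·sin(2·t), sustituimos t = 3*pi/4 para obtener j = -16.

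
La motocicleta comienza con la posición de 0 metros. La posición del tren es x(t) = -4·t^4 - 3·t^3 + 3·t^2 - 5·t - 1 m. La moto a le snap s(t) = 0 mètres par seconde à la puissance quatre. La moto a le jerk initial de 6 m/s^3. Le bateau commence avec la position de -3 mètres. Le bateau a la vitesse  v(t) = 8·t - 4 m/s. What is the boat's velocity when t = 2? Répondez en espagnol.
Usando v(t) = 8·t - 4 y sustituyendo t = 2, encontramos v = 12.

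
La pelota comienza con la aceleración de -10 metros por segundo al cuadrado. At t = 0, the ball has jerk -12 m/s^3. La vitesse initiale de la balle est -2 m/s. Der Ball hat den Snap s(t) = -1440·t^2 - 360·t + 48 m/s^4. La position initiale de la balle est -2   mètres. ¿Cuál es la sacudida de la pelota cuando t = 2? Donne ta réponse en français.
Nous devons trouver la primitive de notre équation du snap s(t) = -1440·t^2 - 360·t + 48 1 fois. L'intégrale du snap est le jerk. En utilisant j(0) = -12, nous obtenons j(t) = -480·t^3 - 180·t^2 + 48·t - 12. En utilisant j(t) = -480·t^3 - 180·t^2 + 48·t - 12 et en substituant t = 2, nous trouvons j = -4476.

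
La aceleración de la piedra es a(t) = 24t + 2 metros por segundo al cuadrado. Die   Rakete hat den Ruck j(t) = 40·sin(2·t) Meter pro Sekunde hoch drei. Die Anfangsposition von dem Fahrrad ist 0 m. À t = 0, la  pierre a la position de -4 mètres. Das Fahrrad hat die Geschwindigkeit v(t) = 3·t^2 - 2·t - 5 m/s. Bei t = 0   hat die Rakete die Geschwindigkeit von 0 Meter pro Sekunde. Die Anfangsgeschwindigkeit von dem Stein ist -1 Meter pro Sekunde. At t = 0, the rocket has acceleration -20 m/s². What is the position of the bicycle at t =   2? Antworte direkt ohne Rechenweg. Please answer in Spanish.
La respuesta es -6.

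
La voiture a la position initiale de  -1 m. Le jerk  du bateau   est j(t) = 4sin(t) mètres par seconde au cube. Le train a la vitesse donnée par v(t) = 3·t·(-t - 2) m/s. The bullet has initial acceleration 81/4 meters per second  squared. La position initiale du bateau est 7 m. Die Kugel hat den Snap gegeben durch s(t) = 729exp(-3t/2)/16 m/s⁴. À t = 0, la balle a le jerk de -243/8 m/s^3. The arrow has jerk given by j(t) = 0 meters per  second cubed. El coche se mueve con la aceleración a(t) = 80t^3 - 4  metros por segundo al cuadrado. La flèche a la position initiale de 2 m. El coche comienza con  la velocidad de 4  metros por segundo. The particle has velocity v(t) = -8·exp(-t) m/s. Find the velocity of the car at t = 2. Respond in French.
En partant de l'accélération a(t) = 80·t^3 - 4, nous prenons 1 intégrale. En intégrant l'accélération et en utilisant la condition initiale v(0) = 4, nous obtenons v(t) = 20·t^4 - 4·t + 4. Nous avons la vitesse v(t) = 20·t^4 - 4·t + 4. En substituant t = 2: v(2) = 316.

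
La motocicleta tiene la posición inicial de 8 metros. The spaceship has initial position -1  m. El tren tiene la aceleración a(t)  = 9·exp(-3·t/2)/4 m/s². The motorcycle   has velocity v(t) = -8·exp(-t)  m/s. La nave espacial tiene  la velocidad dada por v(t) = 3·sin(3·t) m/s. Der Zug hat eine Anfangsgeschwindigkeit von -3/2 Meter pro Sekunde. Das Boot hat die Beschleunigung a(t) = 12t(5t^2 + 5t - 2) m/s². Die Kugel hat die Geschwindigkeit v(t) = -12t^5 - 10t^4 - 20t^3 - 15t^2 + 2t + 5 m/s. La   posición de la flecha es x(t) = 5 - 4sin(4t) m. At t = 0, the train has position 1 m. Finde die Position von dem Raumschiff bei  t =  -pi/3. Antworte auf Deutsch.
Wir müssen unsere Gleichung für die Geschwindigkeit v(t) = 3·sin(3·t) 1-mal integrieren. Mit ∫v(t)dt und Anwendung von x(0) = -1, finden wir x(t) = -cos(3·t). Aus der Gleichung für die Position x(t) = -cos(3·t), setzen wir t = -pi/3 ein und erhalten x = 1.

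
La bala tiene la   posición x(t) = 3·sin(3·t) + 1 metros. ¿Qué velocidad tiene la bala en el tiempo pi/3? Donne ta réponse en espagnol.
Debemos derivar nuestra ecuación de la posición x(t) = 3·sin(3·t) + 1 1 vez. Tomando d/dt de x(t), encontramos v(t) = 9·cos(3·t). Tenemos la velocidad v(t) = 9·cos(3·t). Sustituyendo t = pi/3: v(pi/3) = -9.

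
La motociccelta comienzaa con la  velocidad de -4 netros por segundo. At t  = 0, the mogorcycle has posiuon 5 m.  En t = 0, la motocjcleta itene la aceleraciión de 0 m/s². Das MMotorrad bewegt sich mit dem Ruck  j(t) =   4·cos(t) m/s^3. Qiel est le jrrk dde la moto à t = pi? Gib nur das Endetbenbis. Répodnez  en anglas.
j(pi) = -4.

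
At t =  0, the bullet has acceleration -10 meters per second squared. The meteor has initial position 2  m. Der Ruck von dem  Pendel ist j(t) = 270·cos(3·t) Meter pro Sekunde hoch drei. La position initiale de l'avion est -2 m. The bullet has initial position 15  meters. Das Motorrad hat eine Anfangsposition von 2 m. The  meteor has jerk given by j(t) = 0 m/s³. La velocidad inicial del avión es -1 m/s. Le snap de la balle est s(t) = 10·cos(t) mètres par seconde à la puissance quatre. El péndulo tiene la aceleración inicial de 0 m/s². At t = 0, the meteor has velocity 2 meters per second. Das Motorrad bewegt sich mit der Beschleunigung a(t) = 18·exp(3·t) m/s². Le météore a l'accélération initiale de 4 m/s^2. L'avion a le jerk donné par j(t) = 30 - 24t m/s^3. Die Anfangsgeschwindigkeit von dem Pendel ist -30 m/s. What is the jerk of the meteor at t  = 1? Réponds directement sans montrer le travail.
j(1) = 0.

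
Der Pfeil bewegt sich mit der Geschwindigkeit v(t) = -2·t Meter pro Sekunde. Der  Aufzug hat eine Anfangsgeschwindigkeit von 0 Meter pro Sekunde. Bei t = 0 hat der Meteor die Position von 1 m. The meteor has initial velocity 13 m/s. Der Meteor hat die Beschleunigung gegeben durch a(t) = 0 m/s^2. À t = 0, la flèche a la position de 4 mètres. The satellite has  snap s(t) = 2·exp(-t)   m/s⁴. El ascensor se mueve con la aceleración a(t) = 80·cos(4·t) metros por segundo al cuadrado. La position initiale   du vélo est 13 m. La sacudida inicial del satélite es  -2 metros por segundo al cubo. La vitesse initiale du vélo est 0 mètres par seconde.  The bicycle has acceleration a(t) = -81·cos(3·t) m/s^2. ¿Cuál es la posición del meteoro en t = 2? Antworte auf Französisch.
Nous devons trouver l'intégrale de notre équation de l'accélération a(t) = 0 2 fois. La primitive de l'accélération est la vitesse. En utilisant v(0) = 13, nous obtenons v(t) = 13. En intégrant la vitesse et en utilisant la condition initiale x(0) = 1, nous obtenons x(t) = 13·t + 1. En utilisant x(t) = 13·t + 1 et en substituant t = 2, nous trouvons x = 27.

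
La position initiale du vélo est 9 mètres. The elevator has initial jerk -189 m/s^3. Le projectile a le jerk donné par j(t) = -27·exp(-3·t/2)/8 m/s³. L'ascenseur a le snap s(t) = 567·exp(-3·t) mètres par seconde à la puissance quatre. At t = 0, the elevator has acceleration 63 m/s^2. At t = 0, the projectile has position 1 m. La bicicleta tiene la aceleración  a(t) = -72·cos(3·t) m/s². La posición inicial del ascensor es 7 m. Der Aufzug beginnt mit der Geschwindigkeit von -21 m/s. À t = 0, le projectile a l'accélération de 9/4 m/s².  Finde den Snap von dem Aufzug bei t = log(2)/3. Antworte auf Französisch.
De l'équation du snap s(t) = 567·exp(-3·t), nous substituons t = log(2)/3 pour obtenir s = 567/2.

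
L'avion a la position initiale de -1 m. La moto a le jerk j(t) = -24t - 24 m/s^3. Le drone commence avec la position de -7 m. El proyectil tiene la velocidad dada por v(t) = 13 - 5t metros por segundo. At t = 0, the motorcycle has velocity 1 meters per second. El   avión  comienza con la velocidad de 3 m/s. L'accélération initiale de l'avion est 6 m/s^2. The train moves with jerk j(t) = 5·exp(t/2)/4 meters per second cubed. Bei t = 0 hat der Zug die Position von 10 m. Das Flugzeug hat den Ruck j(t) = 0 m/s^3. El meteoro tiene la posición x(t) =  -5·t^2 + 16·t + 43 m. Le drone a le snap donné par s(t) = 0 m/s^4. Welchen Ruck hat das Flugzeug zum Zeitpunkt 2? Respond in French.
De l'équation du jerk j(t) = 0, nous substituons t = 2 pour obtenir j = 0.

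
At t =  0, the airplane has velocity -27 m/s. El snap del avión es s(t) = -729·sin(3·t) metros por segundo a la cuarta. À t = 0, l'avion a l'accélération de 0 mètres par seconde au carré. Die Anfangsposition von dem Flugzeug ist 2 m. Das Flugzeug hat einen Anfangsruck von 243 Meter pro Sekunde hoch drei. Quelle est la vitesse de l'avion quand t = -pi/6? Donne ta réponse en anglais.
We need to integrate our snap equation s(t) = -729·sin(3·t) 3 times. Integrating snap and using the initial condition j(0) = 243, we get j(t) = 243·cos(3·t). The antiderivative of jerk, with a(0) = 0, gives acceleration: a(t) = 81·sin(3·t). Finding the antiderivative of a(t) and using v(0) = -27: v(t) = -27·cos(3·t). Using v(t) = -27·cos(3·t) and substituting t = -pi/6, we find v = 0.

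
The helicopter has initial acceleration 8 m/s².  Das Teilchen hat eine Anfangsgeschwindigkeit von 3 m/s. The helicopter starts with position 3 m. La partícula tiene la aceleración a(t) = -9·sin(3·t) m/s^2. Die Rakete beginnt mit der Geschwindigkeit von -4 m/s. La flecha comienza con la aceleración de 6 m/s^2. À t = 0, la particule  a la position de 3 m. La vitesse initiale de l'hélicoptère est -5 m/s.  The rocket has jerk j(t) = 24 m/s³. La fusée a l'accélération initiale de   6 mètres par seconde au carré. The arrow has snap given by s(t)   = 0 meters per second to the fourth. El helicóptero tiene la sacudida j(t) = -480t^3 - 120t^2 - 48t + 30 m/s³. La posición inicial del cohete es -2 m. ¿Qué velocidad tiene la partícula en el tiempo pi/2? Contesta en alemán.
Wir müssen die Stammfunktion unserer Gleichung für die Beschleunigung a(t) = -9·sin(3·t) 1-mal finden. Mit ∫a(t)dt und Anwendung von v(0) = 3, finden wir v(t) = 3·cos(3·t). Mit v(t) = 3·cos(3·t) und Einsetzen von t = pi/2, finden wir v = 0.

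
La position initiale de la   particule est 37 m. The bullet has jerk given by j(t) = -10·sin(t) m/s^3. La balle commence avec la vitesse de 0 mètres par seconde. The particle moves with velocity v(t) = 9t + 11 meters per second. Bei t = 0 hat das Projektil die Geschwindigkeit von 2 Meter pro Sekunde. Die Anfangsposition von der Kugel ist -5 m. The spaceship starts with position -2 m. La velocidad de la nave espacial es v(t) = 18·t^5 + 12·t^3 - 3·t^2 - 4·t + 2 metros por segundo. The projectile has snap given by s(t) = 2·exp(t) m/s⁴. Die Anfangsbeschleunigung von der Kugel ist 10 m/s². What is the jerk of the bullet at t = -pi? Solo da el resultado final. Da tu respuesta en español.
j(-pi) = 0.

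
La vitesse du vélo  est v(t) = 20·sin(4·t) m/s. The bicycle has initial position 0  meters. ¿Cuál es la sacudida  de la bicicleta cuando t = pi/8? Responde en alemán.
Ausgehend von der Geschwindigkeit v(t) = 20·sin(4·t), nehmen wir 2 Ableitungen. Durch Ableiten von der Geschwindigkeit erhalten wir die Beschleunigung: a(t) = 80·cos(4·t). Mit d/dt von a(t) finden wir j(t) = -320·sin(4·t). Aus der Gleichung für den Ruck j(t) = -320·sin(4·t), setzen wir t = pi/8 ein und erhalten j = -320.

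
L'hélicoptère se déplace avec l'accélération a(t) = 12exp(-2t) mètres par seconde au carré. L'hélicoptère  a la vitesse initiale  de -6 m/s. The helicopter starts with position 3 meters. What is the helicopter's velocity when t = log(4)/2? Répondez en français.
Nous devons intégrer notre équation de l'accélération a(t) = 12·exp(-2·t) 1 fois. En prenant ∫a(t)dt et en appliquant v(0) = -6, nous trouvons v(t) = -6·exp(-2·t). En utilisant v(t) = -6·exp(-2·t) et en substituant t = log(4)/2, nous trouvons v = -3/2.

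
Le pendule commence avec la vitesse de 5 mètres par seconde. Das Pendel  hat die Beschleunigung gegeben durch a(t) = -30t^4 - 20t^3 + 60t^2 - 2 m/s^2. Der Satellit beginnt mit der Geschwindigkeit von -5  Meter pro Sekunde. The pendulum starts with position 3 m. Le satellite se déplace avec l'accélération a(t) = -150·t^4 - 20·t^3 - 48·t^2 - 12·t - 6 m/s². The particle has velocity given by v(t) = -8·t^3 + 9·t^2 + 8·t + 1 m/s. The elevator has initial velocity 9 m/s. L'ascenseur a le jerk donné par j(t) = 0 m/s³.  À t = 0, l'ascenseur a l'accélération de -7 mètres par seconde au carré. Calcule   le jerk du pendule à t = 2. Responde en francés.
Pour résoudre ceci, nous devons prendre 1 dérivée de notre équation de l'accélération a(t) = -30·t^4 - 20·t^3 + 60·t^2 - 2. En dérivant l'accélération, nous obtenons le jerk: j(t) = -120·t^3 - 60·t^2 + 120·t. En utilisant j(t) = -120·t^3 - 60·t^2 + 120·t et en substituant t = 2, nous trouvons j = -960.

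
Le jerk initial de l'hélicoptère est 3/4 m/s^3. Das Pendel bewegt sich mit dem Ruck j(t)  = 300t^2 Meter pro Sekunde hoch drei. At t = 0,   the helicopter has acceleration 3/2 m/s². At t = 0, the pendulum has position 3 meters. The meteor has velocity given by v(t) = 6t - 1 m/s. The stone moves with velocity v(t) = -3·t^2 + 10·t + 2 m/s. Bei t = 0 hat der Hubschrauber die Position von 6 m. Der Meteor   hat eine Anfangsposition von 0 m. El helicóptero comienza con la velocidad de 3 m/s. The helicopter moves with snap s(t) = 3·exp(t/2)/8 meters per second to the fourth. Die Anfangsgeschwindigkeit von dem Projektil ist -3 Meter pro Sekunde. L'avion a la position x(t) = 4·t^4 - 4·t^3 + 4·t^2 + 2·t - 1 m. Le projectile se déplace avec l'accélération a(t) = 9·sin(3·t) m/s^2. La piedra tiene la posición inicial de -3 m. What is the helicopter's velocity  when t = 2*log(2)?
To solve this, we need to take 3 antiderivatives of our snap equation s(t) = 3·exp(t/2)/8. Integrating snap and using the initial condition j(0) = 3/4, we get j(t) = 3·exp(t/2)/4. Integrating jerk and using the initial condition a(0) = 3/2, we get a(t) = 3·exp(t/2)/2. Integrating acceleration and using the initial condition v(0) = 3, we get v(t) = 3·exp(t/2). From the given velocity equation v(t) = 3·exp(t/2), we substitute t = 2*log(2) to get v = 6.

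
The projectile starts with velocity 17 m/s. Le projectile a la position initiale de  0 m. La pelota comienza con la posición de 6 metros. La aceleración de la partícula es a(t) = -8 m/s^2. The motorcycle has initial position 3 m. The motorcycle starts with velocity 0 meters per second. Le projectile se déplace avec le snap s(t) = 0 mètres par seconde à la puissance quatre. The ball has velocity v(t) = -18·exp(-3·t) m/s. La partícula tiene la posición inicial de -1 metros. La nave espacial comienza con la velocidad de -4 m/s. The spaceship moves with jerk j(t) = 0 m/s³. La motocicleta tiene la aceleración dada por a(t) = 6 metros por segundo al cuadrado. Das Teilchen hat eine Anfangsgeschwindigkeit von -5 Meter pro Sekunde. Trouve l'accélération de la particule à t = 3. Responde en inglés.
We have acceleration a(t) = -8. Substituting t = 3: a(3) = -8.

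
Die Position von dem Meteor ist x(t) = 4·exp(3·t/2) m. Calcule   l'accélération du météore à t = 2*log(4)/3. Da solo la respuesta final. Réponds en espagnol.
En t = 2*log(4)/3, a = 36.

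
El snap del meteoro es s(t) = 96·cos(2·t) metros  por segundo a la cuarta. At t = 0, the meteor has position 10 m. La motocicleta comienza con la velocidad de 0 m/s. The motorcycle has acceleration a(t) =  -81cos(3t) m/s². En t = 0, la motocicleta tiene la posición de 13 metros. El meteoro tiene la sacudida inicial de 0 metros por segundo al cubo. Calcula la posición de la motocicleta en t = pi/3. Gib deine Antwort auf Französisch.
Nous devons intégrer notre équation de l'accélération a(t) = -81·cos(3·t) 2 fois. La primitive de l'accélération est la vitesse. En utilisant v(0) = 0, nous obtenons v(t) = -27·sin(3·t). En prenant ∫v(t)dt et en appliquant x(0) = 13, nous trouvons x(t) = 9·cos(3·t) + 4. Nous avons la position x(t) = 9·cos(3·t) + 4. En substituant t = pi/3: x(pi/3) = -5.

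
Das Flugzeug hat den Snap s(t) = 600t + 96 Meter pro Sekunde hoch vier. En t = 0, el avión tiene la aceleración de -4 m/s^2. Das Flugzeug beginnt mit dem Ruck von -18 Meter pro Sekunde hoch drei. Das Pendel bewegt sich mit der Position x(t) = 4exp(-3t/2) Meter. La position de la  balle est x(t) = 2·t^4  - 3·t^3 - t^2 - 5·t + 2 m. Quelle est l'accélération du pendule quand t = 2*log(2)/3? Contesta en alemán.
Ausgehend von der Position x(t) = 4·exp(-3·t/2), nehmen wir 2 Ableitungen. Durch Ableiten von der Position erhalten wir die Geschwindigkeit: v(t) = -6·exp(-3·t/2). Durch Ableiten von der Geschwindigkeit erhalten wir die Beschleunigung: a(t) = 9·exp(-3·t/2). Wir haben die Beschleunigung a(t) = 9·exp(-3·t/2). Durch Einsetzen von t = 2*log(2)/3: a(2*log(2)/3) = 9/2.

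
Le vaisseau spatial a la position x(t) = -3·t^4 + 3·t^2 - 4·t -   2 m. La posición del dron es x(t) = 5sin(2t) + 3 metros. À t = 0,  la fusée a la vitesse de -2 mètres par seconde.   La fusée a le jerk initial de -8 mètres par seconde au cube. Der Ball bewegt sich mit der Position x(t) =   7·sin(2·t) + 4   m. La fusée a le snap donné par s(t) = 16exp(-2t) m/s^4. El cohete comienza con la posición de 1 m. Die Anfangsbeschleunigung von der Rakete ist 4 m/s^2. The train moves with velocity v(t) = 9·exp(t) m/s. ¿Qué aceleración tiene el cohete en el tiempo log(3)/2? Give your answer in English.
Starting from snap s(t) = 16·exp(-2·t), we take 2 integrals. Taking ∫s(t)dt and applying j(0) = -8, we find j(t) = -8·exp(-2·t). Taking ∫j(t)dt and applying a(0) = 4, we find a(t) = 4·exp(-2·t). Using a(t) = 4·exp(-2·t) and substituting t = log(3)/2, we find a = 4/3.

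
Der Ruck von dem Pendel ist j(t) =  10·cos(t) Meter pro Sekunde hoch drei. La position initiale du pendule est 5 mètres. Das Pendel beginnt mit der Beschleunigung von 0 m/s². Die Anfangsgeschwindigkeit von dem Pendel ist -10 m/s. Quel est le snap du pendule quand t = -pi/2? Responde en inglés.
To solve this, we need to take 1 derivative of our jerk equation j(t) = 10·cos(t). The derivative of jerk gives snap: s(t) = -10·sin(t). Using s(t) = -10·sin(t) and substituting t = -pi/2, we find s = 10.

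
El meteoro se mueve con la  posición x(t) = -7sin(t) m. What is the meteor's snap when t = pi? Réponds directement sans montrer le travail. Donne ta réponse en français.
s(pi) = 0.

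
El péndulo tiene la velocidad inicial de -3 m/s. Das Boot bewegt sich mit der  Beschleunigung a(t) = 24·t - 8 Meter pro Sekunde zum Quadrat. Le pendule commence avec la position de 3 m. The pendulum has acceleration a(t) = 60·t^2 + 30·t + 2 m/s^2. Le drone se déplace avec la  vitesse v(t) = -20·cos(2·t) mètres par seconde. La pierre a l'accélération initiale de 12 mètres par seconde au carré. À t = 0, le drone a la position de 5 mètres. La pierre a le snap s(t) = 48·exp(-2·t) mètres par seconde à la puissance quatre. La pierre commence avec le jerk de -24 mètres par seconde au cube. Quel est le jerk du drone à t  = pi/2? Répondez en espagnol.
Partiendo de la velocidad v(t) = -20·cos(2·t), tomamos 2 derivadas. La derivada de la velocidad da la aceleración: a(t) = 40·sin(2·t). Derivando la aceleración, obtenemos la sacudida: j(t) = 80·cos(2·t). Usando j(t) = 80·cos(2·t) y sustituyendo t = pi/2, encontramos j = -80.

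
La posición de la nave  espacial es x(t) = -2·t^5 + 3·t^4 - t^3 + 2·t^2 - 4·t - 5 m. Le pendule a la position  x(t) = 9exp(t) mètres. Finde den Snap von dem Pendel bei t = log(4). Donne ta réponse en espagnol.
Debemos derivar nuestra ecuación de la posición x(t) = 9·exp(t) 4 veces. Derivando la posición, obtenemos la velocidad: v(t) = 9·exp(t). Tomando d/dt de v(t), encontramos a(t) = 9·exp(t). Derivando la aceleración, obtenemos la sacudida: j(t) = 9·exp(t). Tomando d/dt de j(t), encontramos s(t) = 9·exp(t). De la ecuación del snap s(t) = 9·exp(t), sustituimos t = log(4) para obtener s = 36.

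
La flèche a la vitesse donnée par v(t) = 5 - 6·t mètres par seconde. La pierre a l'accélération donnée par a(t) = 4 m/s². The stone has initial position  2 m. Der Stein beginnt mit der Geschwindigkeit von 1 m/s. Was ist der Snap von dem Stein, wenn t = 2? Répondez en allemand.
Um dies zu lösen, müssen wir 2 Ableitungen unserer Gleichung für die Beschleunigung a(t) = 4 nehmen. Durch Ableiten von der Beschleunigung erhalten wir den Ruck: j(t) = 0. Durch Ableiten von dem Ruck erhalten wir den Snap: s(t) = 0. Mit s(t) = 0 und Einsetzen von t = 2, finden wir s = 0.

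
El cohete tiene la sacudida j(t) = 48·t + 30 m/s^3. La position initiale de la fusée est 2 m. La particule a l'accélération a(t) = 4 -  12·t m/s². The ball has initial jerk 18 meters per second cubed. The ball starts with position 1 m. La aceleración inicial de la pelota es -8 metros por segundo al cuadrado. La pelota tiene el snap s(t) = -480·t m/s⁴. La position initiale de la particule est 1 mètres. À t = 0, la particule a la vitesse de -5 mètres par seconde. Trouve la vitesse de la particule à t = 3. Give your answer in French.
En partant de l'accélération a(t) = 4 - 12·t, nous prenons 1 intégrale. L'intégrale de l'accélération, avec v(0) = -5, donne la vitesse: v(t) = -6·t^2 + 4·t - 5. Nous avons la vitesse v(t) = -6·t^2 + 4·t - 5. En substituant t = 3: v(3) = -47.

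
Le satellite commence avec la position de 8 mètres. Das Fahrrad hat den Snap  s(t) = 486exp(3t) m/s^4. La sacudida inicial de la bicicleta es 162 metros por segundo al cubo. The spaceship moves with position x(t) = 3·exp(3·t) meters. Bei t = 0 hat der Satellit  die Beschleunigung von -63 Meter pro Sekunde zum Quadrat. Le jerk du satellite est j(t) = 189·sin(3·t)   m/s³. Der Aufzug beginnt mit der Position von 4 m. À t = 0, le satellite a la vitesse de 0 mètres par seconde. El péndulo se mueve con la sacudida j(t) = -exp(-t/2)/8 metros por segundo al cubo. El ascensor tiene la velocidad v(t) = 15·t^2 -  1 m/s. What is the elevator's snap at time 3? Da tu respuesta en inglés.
We must differentiate our velocity equation v(t) = 15·t^2 - 1 3 times. The derivative of velocity gives acceleration: a(t) = 30·t. The derivative of acceleration gives jerk: j(t) = 30. Differentiating jerk, we get snap: s(t) = 0. We have snap s(t) = 0. Substituting t = 3: s(3) = 0.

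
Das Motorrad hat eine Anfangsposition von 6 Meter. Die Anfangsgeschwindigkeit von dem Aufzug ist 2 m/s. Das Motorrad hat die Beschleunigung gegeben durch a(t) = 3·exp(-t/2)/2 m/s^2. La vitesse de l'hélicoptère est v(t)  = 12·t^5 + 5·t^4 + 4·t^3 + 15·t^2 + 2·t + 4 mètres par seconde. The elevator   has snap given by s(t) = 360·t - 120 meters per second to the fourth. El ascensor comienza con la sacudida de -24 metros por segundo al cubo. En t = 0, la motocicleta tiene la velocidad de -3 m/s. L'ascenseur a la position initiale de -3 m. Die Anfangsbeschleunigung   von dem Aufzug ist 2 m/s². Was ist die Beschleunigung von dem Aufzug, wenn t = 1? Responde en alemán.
Um dies zu lösen, müssen wir 2 Integrale unserer Gleichung für den Snap s(t) = 360·t - 120 finden. Mit ∫s(t)dt und Anwendung von j(0) = -24, finden wir j(t) = 180·t^2 - 120·t - 24. Durch Integration von dem Ruck und Verwendung der Anfangsbedingung a(0) = 2, erhalten wir a(t) = 60·t^3 - 60·t^2 - 24·t + 2. Wir haben die Beschleunigung a(t) = 60·t^3 - 60·t^2 - 24·t + 2. Durch Einsetzen von t = 1: a(1) = -22.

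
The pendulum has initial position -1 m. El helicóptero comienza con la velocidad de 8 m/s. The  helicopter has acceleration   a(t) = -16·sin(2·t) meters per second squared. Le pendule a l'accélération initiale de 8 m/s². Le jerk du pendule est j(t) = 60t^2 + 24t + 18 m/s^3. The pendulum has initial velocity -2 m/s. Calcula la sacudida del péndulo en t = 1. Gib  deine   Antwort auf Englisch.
Using j(t) = 60·t^2 + 24·t + 18 and substituting t = 1, we find j = 102.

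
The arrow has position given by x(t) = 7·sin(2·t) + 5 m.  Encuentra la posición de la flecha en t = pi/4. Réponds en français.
Nous avons la position x(t) = 7·sin(2·t) + 5. En substituant t = pi/4: x(pi/4) = 12.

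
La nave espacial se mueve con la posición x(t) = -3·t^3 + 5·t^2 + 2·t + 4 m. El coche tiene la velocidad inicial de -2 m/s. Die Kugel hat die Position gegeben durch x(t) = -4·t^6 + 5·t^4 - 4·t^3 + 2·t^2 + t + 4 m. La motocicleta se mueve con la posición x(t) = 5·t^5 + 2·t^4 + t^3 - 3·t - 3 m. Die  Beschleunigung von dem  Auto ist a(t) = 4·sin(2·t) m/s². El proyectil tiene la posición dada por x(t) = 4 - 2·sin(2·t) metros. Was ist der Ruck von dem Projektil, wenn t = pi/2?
Wir müssen unsere Gleichung für die Position x(t) = 4 - 2·sin(2·t) 3-mal ableiten. Mit d/dt von x(t) finden wir v(t) = -4·cos(2·t). Die Ableitung von der Geschwindigkeit ergibt die Beschleunigung: a(t) = 8·sin(2·t). Die Ableitung von der Beschleunigung ergibt den Ruck: j(t) = 16·cos(2·t). Aus der Gleichung für den Ruck j(t) = 16·cos(2·t), setzen wir t = pi/2 ein und erhalten j = -16.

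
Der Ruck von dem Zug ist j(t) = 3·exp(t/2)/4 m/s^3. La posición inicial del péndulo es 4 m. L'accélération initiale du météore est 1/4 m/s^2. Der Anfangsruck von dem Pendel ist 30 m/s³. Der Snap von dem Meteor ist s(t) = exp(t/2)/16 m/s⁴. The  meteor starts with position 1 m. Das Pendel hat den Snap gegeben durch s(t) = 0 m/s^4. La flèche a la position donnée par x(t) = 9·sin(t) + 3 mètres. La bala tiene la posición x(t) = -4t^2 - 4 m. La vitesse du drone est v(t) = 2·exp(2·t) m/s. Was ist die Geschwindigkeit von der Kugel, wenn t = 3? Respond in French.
Pour résoudre ceci, nous devons prendre 1 dérivée de notre équation de la position x(t) = -4·t^2 - 4. En prenant d/dt de x(t), nous trouvons v(t) = -8·t. En utilisant v(t) = -8·t et en substituant t = 3, nous trouvons v = -24.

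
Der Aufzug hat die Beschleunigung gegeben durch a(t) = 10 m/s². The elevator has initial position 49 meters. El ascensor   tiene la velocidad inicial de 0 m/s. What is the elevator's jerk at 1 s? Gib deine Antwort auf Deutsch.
Ausgehend von der Beschleunigung a(t) = 10, nehmen wir 1 Ableitung. Mit d/dt von a(t) finden wir j(t) = 0. Mit j(t) = 0 und Einsetzen von t = 1, finden wir j = 0.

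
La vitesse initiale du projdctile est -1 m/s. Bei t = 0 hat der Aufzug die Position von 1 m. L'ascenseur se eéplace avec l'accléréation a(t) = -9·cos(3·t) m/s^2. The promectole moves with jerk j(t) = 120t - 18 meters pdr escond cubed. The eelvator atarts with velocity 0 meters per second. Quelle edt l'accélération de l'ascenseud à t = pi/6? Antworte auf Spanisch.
Tenemos la aceleración a(t) = -9·cos(3·t). Sustituyendo t = pi/6: a(pi/6) = 0.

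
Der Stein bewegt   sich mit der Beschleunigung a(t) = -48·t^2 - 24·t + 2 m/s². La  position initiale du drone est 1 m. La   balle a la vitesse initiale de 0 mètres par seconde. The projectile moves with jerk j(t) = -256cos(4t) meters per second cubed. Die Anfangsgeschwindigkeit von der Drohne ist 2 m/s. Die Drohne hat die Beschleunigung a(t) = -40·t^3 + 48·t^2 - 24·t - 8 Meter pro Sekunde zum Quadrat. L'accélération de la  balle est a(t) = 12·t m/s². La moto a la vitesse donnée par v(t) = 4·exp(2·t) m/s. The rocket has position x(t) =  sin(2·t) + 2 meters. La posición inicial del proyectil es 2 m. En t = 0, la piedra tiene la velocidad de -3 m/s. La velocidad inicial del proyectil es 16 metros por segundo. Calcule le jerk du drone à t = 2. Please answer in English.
We must differentiate our acceleration equation a(t) = -40·t^3 + 48·t^2 - 24·t - 8 1 time. The derivative of acceleration gives jerk: j(t) = -120·t^2 + 96·t - 24. From the given jerk equation j(t) = -120·t^2 + 96·t - 24, we substitute t = 2 to get j = -312.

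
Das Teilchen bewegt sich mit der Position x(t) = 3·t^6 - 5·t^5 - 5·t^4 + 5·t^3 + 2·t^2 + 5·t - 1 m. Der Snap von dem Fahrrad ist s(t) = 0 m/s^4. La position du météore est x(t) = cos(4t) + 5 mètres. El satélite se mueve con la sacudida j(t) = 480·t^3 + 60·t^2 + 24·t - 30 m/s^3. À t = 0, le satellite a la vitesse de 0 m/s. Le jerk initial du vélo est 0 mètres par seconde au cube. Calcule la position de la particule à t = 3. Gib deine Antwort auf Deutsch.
Wir haben die Position x(t) = 3·t^6 - 5·t^5 - 5·t^4 + 5·t^3 + 2·t^2 + 5·t - 1. Durch Einsetzen von t = 3: x(3) = 734.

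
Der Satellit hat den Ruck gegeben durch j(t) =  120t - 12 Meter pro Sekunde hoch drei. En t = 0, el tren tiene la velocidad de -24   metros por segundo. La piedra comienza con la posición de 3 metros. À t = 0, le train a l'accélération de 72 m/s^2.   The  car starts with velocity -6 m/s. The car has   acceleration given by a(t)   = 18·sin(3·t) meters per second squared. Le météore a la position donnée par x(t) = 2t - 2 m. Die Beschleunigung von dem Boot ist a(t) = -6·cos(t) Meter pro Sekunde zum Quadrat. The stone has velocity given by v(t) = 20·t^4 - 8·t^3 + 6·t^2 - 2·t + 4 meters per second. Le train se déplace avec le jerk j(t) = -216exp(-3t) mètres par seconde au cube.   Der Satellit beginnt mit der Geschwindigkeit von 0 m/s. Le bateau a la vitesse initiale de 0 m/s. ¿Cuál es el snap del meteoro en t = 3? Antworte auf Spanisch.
Debemos derivar nuestra ecuación de la posición x(t) = 2·t - 2 4 veces. Derivando la posición, obtenemos la velocidad: v(t) = 2. Tomando d/dt de v(t), encontramos a(t) = 0. La derivada de la aceleración da la sacudida: j(t) = 0. Derivando la sacudida, obtenemos el snap: s(t) = 0. Tenemos el snap s(t) = 0. Sustituyendo t = 3: s(3) = 0.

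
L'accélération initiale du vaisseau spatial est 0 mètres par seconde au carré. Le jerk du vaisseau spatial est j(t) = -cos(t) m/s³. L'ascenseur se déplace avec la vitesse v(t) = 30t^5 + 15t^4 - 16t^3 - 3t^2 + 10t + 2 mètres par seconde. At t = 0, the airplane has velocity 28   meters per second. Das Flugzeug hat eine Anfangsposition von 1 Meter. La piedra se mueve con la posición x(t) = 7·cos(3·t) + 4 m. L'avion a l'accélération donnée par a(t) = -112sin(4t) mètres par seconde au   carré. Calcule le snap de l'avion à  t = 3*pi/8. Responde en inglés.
To solve this, we need to take 2 derivatives of our acceleration equation a(t) = -112·sin(4·t). The derivative of acceleration gives jerk: j(t) = -448·cos(4·t). The derivative of jerk gives snap: s(t) = 1792·sin(4·t). We have snap s(t) = 1792·sin(4·t). Substituting t = 3*pi/8: s(3*pi/8) = -1792.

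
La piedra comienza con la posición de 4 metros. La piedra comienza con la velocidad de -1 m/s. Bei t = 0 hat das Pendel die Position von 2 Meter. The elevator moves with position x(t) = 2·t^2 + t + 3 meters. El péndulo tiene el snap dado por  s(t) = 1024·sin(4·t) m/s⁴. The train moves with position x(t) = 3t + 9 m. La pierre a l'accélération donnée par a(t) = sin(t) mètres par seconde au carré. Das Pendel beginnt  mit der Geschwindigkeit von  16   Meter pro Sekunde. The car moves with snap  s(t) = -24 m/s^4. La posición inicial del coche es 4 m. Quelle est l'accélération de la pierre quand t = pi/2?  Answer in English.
Using a(t) = sin(t) and substituting t = pi/2, we find a = 1.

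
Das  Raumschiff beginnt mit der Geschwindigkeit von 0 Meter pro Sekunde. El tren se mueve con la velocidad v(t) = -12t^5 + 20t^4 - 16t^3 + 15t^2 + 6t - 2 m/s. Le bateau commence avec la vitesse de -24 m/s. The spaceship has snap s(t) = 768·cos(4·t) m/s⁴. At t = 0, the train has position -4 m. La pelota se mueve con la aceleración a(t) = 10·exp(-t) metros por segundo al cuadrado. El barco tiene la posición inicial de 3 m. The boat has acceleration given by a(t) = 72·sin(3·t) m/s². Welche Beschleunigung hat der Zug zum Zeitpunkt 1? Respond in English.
To solve this, we need to take 1 derivative of our velocity equation v(t) = -12·t^5 + 20·t^4 - 16·t^3 + 15·t^2 + 6·t - 2. The derivative of velocity gives acceleration: a(t) = -60·t^4 + 80·t^3 - 48·t^2 + 30·t + 6. We have acceleration a(t) = -60·t^4 + 80·t^3 - 48·t^2 + 30·t + 6. Substituting t = 1: a(1) = 8.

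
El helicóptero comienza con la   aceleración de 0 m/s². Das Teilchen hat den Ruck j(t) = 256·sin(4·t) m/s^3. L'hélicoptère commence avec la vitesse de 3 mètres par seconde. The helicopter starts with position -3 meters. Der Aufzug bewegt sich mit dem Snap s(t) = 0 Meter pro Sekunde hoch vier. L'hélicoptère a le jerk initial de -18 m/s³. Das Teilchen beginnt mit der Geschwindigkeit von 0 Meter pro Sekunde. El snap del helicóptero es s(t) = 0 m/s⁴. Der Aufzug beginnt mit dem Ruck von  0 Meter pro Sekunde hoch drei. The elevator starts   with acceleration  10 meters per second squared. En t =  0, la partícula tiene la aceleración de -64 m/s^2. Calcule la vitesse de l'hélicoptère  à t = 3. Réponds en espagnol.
Para resolver esto, necesitamos tomar 3 antiderivadas de nuestra ecuación del snap s(t) = 0. Integrando el snap y usando la condición inicial j(0) = -18, obtenemos j(t) = -18. La integral de la sacudida es la aceleración. Usando a(0) = 0, obtenemos a(t) = -18·t. Integrando la aceleración y usando la condición inicial v(0) = 3, obtenemos v(t) = 3 - 9·t^2. Usando v(t) = 3 - 9·t^2 y sustituyendo t = 3, encontramos v = -78.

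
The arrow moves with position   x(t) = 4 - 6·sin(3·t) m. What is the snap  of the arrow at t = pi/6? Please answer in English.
We must differentiate our position equation x(t) = 4 - 6·sin(3·t) 4 times. Differentiating position, we get velocity: v(t) = -18·cos(3·t). Taking d/dt of v(t), we find a(t) = 54·sin(3·t). Differentiating acceleration, we get jerk: j(t) = 162·cos(3·t). The derivative of jerk gives snap: s(t) = -486·sin(3·t). We have snap s(t) = -486·sin(3·t). Substituting t = pi/6: s(pi/6) = -486.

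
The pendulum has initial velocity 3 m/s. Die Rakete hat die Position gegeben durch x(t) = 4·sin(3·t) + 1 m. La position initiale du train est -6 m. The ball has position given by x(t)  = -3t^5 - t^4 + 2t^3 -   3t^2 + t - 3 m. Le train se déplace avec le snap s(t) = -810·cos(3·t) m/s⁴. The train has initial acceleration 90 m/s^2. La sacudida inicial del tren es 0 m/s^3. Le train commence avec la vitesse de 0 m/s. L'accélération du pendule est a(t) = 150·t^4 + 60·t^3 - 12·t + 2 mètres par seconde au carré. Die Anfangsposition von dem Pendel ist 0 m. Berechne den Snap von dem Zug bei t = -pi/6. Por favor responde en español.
Usando s(t) = -810·cos(3·t) y sustituyendo t = -pi/6, encontramos s = 0.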